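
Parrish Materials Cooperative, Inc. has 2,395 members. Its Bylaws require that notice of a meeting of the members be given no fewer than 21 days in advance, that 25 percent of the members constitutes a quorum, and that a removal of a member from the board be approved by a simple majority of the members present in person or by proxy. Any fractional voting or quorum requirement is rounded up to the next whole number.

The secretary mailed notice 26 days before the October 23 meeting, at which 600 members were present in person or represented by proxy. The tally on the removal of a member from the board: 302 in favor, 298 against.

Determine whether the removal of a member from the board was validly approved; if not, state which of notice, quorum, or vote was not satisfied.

Notice: 26 days given; 21 required. Satisfied.
Quorum: 25% of 2,395 = 598.75, rounded up to 599; 600 present. Satisfied.
Vote: requires a majority of those present (600); a majority of 600 is 301, so 301 needed; 302 in favor. Satisfied.

Valid — all requirements satisfied.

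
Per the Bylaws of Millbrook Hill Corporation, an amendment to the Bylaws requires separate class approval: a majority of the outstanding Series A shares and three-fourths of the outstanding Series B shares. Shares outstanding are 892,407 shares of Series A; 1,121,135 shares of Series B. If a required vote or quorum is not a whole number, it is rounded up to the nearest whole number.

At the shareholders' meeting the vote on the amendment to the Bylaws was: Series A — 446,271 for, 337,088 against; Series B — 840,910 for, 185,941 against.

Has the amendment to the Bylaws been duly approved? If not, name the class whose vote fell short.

Series A: a majority of 892407 is 446204; 446,204 required, 446,271 in favor — approved.
Series B: 3/4 of 1121135 = 840851.25, rounded up to 840852; 840,852 required, 840,910 in favor — approved.

Approved — every class gave the required vote.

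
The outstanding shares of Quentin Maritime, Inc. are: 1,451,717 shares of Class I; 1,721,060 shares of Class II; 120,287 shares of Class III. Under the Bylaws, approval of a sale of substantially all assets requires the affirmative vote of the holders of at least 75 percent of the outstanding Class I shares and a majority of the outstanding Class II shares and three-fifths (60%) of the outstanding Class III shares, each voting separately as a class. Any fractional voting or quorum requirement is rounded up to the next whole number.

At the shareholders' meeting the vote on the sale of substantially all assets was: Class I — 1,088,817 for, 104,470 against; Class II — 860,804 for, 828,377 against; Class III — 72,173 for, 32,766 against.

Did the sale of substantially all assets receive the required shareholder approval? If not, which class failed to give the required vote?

Class I: 3/4 of 1451717 = 1088787.75, rounded up to 1088788; 1,088,788 required, 1,088,817 in favor — approved.
Class II: a majority of 1721060 is 860531; 860,531 required, 860,804 in favor — approved.
Class III: 3/5 of 120287 = 72172.20, rounded up to 72173; 72,173 required, 72,173 in favor — approved.

Approved — every class gave the required vote.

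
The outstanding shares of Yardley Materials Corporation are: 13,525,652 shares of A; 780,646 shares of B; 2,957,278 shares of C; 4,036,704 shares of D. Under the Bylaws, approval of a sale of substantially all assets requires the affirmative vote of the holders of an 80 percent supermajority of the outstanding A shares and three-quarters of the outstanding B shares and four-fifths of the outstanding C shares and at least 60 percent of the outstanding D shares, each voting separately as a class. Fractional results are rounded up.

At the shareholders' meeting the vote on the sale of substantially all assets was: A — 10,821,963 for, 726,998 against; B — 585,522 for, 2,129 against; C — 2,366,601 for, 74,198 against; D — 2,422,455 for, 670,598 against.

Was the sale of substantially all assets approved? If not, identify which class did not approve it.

A: 4/5 of 13525652 = 10820521.60, rounded up to 10820522; 10,820,522 required, 10,821,963 in favor — approved.
B: 3/4 of 780646 = 585484.50, rounded up to 585485; 585,485 required, 585,522 in favor — approved.
C: 4/5 of 2957278 = 2365822.40, rounded up to 2365823; 2,365,823 required, 2,366,601 in favor — approved.
D: 3/5 of 4036704 = 2422022.40, rounded up to 2422023; 2,422,023 required, 2,422,455 in favor — approved.

Approved — every class gave the required vote.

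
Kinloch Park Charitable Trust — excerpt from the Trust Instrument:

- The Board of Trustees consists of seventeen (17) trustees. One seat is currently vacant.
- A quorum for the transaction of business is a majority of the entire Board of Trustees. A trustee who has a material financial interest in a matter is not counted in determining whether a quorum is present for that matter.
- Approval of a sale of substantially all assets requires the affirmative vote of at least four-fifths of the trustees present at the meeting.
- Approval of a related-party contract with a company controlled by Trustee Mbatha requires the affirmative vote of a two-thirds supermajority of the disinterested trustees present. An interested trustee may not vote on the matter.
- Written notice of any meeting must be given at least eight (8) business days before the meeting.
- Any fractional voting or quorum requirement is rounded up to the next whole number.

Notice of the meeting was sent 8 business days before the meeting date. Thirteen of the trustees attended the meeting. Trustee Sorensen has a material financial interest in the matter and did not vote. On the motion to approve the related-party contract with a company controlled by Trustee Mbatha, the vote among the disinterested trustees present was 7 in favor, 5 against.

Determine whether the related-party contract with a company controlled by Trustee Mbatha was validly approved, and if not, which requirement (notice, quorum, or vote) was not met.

Notice: 8 business days given; 8 required (8 ≥ 8). Satisfied.
Quorum: 13 present, but the 1 interested trustee does not count, leaving 12. Quorum is 9. Satisfied.
Vote: the related-party contract with a company controlled by Trustee Mbatha requires two-thirds of the disinterested trustees present (13 − 1 = 12). 2/3 of 12 = 8, so 8 affirmative votes are needed; 7 voted in favor. Not satisfied.

Invalid — vote requirement not satisfied.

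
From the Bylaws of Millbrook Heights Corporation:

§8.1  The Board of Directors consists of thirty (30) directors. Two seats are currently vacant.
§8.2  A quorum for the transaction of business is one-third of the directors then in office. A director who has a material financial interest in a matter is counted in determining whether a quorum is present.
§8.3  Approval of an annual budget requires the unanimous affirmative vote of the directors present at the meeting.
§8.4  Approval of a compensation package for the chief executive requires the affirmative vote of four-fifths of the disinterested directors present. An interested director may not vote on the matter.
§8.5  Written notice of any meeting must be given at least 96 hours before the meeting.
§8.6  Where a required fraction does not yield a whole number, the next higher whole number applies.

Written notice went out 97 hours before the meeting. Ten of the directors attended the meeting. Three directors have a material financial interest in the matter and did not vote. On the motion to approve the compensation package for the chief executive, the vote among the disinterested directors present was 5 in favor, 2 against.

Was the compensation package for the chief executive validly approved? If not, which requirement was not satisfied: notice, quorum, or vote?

Notice: 97 hours given; 96 required (97 ≥ 96). Satisfied.
Quorum: 10 present (interested directors count toward quorum); quorum is 10. Satisfied.
Vote: the compensation package for the chief executive requires four-fifths of the disinterested directors present (10 − 3 = 7). 4/5 of 7 = 5.60, rounded up to 6, so 6 affirmative votes are needed; 5 voted in favor. Not satisfied.

Invalid — vote requirement not satisfied.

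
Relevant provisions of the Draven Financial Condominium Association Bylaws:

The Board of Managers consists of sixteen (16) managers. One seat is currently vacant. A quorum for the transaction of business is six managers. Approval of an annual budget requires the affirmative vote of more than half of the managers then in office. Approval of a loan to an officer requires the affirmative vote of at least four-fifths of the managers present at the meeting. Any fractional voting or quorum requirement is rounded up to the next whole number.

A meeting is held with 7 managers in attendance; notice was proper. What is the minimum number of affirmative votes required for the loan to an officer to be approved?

The loan to an officer requires four-fifths of the managers present (7).
4/5 of 7 = 5.60, rounded up to 6.

6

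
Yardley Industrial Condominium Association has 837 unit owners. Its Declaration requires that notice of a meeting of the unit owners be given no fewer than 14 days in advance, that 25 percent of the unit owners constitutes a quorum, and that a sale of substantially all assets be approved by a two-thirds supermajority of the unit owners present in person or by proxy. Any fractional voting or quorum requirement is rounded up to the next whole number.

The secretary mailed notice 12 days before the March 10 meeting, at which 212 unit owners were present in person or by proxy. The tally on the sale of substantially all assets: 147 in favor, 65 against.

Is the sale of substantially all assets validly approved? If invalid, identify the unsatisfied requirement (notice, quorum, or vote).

Notice: 12 days given; 14 required. Not satisfied.
Quorum: 25% of 837 = 209.25, rounded up to 210; 212 present. Satisfied.
Vote: requires two-thirds of those present (212); 2/3 of 212 = 141.33, rounded up to 142, so 142 needed; 147 in favor. Satisfied.

Invalid — notice requirement not satisfied.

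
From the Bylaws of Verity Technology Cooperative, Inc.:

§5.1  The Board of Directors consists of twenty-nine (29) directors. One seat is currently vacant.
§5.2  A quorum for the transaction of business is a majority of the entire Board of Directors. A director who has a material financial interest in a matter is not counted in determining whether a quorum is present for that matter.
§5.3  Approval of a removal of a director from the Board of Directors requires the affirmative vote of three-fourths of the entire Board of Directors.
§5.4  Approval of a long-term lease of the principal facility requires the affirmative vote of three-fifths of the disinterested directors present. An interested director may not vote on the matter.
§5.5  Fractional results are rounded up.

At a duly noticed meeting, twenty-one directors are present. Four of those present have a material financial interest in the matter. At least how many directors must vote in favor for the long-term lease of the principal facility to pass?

The long-term lease of the principal facility requires three-fifths of the disinterested directors present (21 − 4 = 17).
3/5 of 17 = 10.20, rounded up to 11.

11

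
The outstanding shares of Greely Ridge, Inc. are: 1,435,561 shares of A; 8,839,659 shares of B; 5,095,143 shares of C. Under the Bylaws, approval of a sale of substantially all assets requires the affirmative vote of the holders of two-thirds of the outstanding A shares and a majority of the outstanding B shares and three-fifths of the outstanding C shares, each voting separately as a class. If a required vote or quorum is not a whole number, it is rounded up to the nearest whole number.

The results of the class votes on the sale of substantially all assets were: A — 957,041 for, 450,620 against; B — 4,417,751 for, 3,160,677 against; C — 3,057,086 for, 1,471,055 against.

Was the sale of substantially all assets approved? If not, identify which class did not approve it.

A: 2/3 of 1435561 = 957040.67, rounded up to 957041; 957,041 required, 957,041 in favor — approved.
B: a majority of 8839659 is 4419830; 4,419,830 required, 4,417,751 in favor — not approved.
C: 3/5 of 5095143 = 3057085.80, rounded up to 3057086; 3,057,086 required, 3,057,086 in favor — approved.

Not approved — the B shares did not give the required vote.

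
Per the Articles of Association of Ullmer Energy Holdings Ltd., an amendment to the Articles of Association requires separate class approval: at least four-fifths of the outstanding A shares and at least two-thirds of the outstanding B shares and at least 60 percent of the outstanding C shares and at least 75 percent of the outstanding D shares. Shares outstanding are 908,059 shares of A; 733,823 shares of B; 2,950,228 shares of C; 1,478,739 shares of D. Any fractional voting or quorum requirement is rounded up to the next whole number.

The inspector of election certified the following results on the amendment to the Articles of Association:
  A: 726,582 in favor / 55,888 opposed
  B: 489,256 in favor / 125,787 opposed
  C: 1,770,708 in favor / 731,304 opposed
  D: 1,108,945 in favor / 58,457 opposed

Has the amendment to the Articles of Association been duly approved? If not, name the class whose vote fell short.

Not approved — the D shares did not give the required vote.

A: 4/5 of 908059 = 726447.20, rounded up to 726448; 726,448 required, 726,582 in favor — approved.
B: 2/3 of 733823 = 489215.33, rounded up to 489216; 489,216 required, 489,256 in favor — approved.
C: 3/5 of 2950228 = 1770136.80, rounded up to 1770137; 1,770,137 required, 1,770,708 in favor — approved.
D: 3/4 of 1478739 = 1109054.25, rounded up to 1109055; 1,109,055 required, 1,108,945 in favor — not approved.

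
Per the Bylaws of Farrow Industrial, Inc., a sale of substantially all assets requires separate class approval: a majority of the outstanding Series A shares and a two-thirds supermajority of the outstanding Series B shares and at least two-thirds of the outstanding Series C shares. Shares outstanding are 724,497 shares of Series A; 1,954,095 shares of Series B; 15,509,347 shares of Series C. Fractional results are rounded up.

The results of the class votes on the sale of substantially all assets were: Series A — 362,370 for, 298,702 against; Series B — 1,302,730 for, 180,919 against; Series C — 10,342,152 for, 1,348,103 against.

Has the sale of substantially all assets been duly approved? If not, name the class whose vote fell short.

Series A: a majority of 724497 is 362249; 362,249 required, 362,370 in favor — approved.
Series B: 2/3 of 1954095 = 1302730; 1,302,730 required, 1,302,730 in favor — approved.
Series C: 2/3 of 15509347 = 10339564.67, rounded up to 10339565; 10,339,565 required, 10,342,152 in favor — approved.

Approved — every class gave the required vote.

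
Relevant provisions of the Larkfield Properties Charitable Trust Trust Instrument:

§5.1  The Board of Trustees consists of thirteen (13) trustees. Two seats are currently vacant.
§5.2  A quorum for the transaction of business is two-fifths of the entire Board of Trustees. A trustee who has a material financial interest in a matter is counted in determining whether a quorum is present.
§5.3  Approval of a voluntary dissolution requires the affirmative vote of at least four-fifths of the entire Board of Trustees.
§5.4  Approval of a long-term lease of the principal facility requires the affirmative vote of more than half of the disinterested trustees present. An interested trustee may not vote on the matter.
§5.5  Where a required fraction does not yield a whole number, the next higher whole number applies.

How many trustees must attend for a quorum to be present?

6

2/5 of 13 = 5.20, rounded up to 6.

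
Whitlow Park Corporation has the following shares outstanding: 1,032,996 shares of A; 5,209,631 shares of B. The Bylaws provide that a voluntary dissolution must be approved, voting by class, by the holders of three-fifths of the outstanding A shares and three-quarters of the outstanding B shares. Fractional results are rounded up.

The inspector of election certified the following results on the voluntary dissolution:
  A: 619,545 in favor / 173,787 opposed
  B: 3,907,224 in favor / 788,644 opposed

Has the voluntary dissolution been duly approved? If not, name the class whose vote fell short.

A: 3/5 of 1032996 = 619797.60, rounded up to 619798; 619,798 required, 619,545 in favor — not approved.
B: 3/4 of 5209631 = 3907223.25, rounded up to 3907224; 3,907,224 required, 3,907,224 in favor — approved.

Not approved — the A shares did not give the required vote.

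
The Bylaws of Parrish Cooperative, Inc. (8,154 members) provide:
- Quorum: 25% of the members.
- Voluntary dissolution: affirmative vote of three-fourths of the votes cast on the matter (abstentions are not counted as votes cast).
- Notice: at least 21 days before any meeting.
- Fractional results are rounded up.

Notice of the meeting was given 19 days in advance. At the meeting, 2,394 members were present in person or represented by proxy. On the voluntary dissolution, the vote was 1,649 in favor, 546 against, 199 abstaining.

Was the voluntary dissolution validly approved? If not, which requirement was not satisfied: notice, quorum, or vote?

Notice: 19 days given; 21 required. Not satisfied.
Quorum: 25% of 8,154 = 2,038.50, rounded up to 2,039; 2,394 present. Satisfied.
Vote: requires three-fourths of the votes cast (2,394 − 199 abstaining = 2,195); 3/4 of 2195 = 1646.25, rounded up to 1647, so 1,647 needed; 1,649 in favor. Satisfied.

Invalid — notice requirement not satisfied.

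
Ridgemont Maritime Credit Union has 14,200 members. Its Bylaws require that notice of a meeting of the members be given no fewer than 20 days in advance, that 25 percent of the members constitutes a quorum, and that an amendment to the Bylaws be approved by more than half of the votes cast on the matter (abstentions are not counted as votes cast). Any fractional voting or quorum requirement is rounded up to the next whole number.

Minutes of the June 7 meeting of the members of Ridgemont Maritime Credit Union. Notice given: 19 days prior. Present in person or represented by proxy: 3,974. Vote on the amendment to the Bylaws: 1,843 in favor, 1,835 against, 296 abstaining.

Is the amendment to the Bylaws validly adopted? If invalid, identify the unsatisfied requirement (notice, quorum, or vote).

Invalid — notice requirement not satisfied.

Notice: 19 days given; 20 required. Not satisfied.
Quorum: 25% of 14,200 = 3,550; 3,974 present. Satisfied.
Vote: requires a majority of the votes cast (3,974 − 296 abstaining = 3,678); a majority of 3678 is 1840, so 1,840 needed; 1,843 in favor. Satisfied.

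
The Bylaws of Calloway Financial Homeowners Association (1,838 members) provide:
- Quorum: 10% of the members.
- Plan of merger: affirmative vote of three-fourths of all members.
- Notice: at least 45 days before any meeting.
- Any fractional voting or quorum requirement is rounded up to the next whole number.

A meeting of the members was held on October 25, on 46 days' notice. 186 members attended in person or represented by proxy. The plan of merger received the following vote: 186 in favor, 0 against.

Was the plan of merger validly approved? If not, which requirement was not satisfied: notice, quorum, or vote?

Notice: 46 days given; 45 required. Satisfied.
Quorum: 10% of 1,838 = 183.80, rounded up to 184; 186 present. Satisfied.
Vote: requires three-fourths of all members (1,838); 3/4 of 1838 = 1378.50, rounded up to 1379, so 1,379 needed; 186 in favor. Not satisfied.

Invalid — vote requirement not satisfied.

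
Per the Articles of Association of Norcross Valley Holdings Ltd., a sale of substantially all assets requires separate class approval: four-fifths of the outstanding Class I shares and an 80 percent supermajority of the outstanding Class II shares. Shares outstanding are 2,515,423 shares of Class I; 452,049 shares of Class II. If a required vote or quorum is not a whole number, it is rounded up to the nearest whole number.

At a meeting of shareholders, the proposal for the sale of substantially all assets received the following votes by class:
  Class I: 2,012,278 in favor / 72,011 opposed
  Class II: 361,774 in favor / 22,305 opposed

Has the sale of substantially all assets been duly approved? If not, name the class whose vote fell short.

Not approved — the Class I shares did not give the required vote.

Class I: 4/5 of 2515423 = 2012338.40, rounded up to 2012339; 2,012,339 required, 2,012,278 in favor — not approved.
Class II: 4/5 of 452049 = 361639.20, rounded up to 361640; 361,640 required, 361,774 in favor — approved.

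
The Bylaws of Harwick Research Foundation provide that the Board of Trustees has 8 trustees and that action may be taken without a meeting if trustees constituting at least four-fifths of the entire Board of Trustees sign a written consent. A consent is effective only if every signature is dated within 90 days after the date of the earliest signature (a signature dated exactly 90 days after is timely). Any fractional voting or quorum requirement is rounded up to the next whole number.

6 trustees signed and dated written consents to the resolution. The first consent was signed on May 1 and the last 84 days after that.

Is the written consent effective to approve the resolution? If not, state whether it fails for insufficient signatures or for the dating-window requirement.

Signatures required: at least four-fifths of 8 — 4/5 of 8 = 6.40, rounded up to 7, so 7 needed; 6 signed. Insufficient.
Dating window: the latest signature is 84 days after the earliest; the limit is 90 days. Within the window.

Not effective — insufficient signatures.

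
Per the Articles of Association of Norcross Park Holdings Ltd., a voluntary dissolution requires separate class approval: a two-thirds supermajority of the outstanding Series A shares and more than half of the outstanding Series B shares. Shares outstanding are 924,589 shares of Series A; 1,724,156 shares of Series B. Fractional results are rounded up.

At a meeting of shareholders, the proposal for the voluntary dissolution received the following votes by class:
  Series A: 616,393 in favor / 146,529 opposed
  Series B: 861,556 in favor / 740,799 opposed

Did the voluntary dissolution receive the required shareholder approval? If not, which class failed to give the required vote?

Series A: 2/3 of 924589 = 616392.67, rounded up to 616393; 616,393 required, 616,393 in favor — approved.
Series B: a majority of 1724156 is 862079; 862,079 required, 861,556 in favor — not approved.

Not approved — the Series B shares did not give the required vote.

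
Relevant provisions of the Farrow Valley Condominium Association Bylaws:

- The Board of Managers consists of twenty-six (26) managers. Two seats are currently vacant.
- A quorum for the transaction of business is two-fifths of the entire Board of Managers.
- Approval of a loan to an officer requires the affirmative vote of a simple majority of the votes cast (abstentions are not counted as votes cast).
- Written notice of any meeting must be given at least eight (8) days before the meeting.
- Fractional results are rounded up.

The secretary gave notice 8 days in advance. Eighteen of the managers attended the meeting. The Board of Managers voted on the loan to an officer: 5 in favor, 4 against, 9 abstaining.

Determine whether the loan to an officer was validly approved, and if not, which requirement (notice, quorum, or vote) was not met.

Notice: 8 days given; 8 required (8 ≥ 8). Satisfied.
Quorum: 18 present; quorum is 11. Satisfied.
Vote: the loan to an officer requires a majority of the votes cast (18 present − 9 abstaining = 9). A majority of 9 is 5, so 5 affirmative votes are needed; 5 voted in favor. Satisfied.

Valid — all requirements satisfied.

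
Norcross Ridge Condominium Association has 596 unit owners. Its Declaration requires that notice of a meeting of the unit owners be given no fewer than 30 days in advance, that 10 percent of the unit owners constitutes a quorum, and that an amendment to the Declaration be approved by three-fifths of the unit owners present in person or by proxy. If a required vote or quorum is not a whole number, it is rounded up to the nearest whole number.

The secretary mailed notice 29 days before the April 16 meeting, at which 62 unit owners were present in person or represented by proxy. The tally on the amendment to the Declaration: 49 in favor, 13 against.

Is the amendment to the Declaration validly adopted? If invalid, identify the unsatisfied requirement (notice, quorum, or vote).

Invalid — notice requirement not satisfied.

Notice: 29 days given; 30 required. Not satisfied.
Quorum: 10% of 596 = 59.60, rounded up to 60; 62 present. Satisfied.
Vote: requires three-fifths of those present (62); 3/5 of 62 = 37.20, rounded up to 38, so 38 needed; 49 in favor. Satisfied.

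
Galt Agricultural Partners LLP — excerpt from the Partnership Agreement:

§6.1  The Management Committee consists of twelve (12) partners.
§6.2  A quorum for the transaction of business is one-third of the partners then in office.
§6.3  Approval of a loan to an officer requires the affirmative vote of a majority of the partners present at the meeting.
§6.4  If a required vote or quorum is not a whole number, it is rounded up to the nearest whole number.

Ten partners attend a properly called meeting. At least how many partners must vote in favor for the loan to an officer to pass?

The loan to an officer requires a majority of the partners present (10).
A majority of 10 is 6.

6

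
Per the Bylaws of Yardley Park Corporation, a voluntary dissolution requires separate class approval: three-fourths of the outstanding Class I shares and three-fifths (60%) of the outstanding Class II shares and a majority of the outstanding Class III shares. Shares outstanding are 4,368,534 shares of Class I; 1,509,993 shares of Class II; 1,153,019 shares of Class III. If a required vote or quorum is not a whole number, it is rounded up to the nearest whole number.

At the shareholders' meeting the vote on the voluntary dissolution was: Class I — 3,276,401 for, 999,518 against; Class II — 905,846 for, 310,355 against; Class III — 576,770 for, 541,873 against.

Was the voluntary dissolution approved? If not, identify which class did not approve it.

Not approved — the Class II shares did not give the required vote.

Class I: 3/4 of 4368534 = 3276400.50, rounded up to 3276401; 3,276,401 required, 3,276,401 in favor — approved.
Class II: 3/5 of 1509993 = 905995.80, rounded up to 905996; 905,996 required, 905,846 in favor — not approved.
Class III: a majority of 1153019 is 576510; 576,510 required, 576,770 in favor — approved.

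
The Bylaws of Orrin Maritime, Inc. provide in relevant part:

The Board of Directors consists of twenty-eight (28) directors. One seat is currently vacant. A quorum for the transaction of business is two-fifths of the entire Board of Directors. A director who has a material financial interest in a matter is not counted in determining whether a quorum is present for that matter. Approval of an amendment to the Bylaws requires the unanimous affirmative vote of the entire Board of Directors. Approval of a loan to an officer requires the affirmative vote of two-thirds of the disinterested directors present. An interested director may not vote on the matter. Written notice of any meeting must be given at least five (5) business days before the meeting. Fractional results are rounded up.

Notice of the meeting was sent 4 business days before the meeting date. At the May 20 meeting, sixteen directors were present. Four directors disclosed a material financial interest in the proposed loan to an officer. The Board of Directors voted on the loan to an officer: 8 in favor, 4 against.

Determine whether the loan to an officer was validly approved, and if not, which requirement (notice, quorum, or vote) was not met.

Invalid — notice requirement not satisfied.

Notice: 4 business days given; 5 required (4 < 5). Not satisfied.
Quorum: 16 present, but the 4 interested directors do not count, leaving 12. Quorum is 12. Satisfied.
Vote: the loan to an officer requires two-thirds of the disinterested directors present (16 − 4 = 12). 2/3 of 12 = 8, so 8 affirmative votes are needed; 8 voted in favor. Satisfied.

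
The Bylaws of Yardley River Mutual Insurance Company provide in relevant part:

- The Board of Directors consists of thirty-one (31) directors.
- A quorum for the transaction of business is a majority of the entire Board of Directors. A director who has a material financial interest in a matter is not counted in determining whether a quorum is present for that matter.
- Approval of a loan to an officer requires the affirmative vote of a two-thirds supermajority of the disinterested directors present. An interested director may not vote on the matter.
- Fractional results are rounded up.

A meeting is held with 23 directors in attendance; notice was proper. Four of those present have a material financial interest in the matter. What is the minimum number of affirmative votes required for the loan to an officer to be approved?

The loan to an officer requires two-thirds of the disinterested directors present (23 − 4 = 19).
2/3 of 19 = 12.67, rounded up to 13.

13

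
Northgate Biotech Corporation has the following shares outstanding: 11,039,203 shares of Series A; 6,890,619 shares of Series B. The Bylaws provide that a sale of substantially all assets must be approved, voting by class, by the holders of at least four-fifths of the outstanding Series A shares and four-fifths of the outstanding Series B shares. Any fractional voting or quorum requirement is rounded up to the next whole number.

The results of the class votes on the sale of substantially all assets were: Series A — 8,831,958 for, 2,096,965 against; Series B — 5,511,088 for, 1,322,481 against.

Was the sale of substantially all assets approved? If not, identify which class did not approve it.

Not approved — the Series B shares did not give the required vote.

Series A: 4/5 of 11039203 = 8831362.40, rounded up to 8831363; 8,831,363 required, 8,831,958 in favor — approved.
Series B: 4/5 of 6890619 = 5512495.20, rounded up to 5512496; 5,512,496 required, 5,511,088 in favor — not approved.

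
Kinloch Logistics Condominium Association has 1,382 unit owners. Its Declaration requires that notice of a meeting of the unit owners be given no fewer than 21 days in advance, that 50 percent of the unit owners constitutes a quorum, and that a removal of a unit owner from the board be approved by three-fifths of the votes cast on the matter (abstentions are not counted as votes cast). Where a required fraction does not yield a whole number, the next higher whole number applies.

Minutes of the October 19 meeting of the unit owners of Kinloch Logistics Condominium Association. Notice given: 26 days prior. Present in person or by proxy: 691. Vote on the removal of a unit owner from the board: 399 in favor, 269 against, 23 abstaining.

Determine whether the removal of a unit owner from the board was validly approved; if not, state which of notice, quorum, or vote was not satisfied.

Notice: 26 days given; 21 required. Satisfied.
Quorum: 50% of 1,382 = 691; 691 present. Satisfied.
Vote: requires three-fifths of the votes cast (691 − 23 abstaining = 668); 3/5 of 668 = 400.80, rounded up to 401, so 401 needed; 399 in favor. Not satisfied.

Invalid — vote requirement not satisfied.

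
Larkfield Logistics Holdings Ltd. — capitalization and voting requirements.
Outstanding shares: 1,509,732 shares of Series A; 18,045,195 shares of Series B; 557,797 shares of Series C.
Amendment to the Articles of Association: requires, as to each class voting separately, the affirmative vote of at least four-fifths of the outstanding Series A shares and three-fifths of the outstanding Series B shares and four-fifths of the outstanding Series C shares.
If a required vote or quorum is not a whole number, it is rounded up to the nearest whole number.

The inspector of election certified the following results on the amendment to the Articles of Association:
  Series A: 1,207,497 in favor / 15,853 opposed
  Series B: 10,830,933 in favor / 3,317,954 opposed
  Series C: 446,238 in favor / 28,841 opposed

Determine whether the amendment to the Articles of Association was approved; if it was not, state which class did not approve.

Not approved — the Series A shares did not give the required vote.

Series A: 4/5 of 1509732 = 1207785.60, rounded up to 1207786; 1,207,786 required, 1,207,497 in favor — not approved.
Series B: 3/5 of 18045195 = 10827117; 10,827,117 required, 10,830,933 in favor — approved.
Series C: 4/5 of 557797 = 446237.60, rounded up to 446238; 446,238 required, 446,238 in favor — approved.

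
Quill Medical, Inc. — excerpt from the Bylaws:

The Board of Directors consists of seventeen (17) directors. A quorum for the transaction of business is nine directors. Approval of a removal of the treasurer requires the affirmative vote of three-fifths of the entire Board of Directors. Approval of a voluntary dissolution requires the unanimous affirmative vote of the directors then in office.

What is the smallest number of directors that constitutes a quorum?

The quorum is fixed at 9.

9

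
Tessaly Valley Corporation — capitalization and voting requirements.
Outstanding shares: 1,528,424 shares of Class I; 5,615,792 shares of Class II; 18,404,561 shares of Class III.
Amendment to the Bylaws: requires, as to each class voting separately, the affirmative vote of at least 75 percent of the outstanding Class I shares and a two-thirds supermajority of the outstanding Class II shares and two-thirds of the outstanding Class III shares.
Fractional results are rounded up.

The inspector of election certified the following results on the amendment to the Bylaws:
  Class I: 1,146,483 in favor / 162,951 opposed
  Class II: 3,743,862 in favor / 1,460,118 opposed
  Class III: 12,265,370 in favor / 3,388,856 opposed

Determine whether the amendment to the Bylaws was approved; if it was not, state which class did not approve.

Not approved — the Class III shares did not give the required vote.

Class I: 3/4 of 1528424 = 1146318; 1,146,318 required, 1,146,483 in favor — approved.
Class II: 2/3 of 5615792 = 3743861.33, rounded up to 3743862; 3,743,862 required, 3,743,862 in favor — approved.
Class III: 2/3 of 18404561 = 12269707.33, rounded up to 12269708; 12,269,708 required, 12,265,370 in favor — not approved.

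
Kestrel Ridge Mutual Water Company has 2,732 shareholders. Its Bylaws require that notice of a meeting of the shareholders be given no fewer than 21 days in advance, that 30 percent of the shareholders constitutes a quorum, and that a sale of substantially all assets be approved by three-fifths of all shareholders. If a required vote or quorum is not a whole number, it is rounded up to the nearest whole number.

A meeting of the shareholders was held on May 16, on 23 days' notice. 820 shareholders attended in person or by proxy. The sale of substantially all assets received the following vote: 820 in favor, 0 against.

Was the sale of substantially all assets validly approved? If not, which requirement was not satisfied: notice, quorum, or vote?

Invalid — vote requirement not satisfied.

Notice: 23 days given; 21 required. Satisfied.
Quorum: 30% of 2,732 = 819.60, rounded up to 820; 820 present. Satisfied.
Vote: requires three-fifths of all shareholders (2,732); 3/5 of 2732 = 1639.20, rounded up to 1640, so 1,640 needed; 820 in favor. Not satisfied.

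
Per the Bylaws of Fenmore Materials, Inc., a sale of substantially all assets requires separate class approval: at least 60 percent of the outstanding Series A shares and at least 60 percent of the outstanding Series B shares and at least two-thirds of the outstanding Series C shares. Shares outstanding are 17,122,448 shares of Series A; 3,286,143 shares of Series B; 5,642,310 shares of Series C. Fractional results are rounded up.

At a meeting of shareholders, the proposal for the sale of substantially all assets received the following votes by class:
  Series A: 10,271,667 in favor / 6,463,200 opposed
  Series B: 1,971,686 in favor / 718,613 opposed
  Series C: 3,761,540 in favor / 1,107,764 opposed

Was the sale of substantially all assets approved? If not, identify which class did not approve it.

Not approved — the Series A shares did not give the required vote.

Series A: 3/5 of 17122448 = 10273468.80, rounded up to 10273469; 10,273,469 required, 10,271,667 in favor — not approved.
Series B: 3/5 of 3286143 = 1971685.80, rounded up to 1971686; 1,971,686 required, 1,971,686 in favor — approved.
Series C: 2/3 of 5642310 = 3761540; 3,761,540 required, 3,761,540 in favor — approved.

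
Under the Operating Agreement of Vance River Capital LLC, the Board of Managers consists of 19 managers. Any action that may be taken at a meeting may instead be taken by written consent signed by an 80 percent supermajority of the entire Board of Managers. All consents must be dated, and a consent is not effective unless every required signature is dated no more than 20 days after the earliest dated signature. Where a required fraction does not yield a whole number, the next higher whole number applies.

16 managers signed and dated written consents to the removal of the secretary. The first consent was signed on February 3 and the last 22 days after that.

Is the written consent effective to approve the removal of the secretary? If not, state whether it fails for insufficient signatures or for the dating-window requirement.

Signatures required: an 80 percent supermajority of 19 — 4/5 of 19 = 15.20, rounded up to 16, so 16 needed; 16 signed. Sufficient.
Dating window: the latest signature is 22 days after the earliest; the limit is 20 days. Outside the window.

Not effective — dating-window requirement not satisfied.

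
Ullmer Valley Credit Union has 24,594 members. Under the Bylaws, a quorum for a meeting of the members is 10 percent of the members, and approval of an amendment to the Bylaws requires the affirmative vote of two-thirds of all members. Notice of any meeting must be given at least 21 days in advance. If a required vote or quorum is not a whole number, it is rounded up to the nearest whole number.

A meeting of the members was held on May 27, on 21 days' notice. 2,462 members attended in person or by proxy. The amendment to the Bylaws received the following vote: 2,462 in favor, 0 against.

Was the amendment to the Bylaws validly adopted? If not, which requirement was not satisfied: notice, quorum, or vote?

Invalid — vote requirement not satisfied.

Notice: 21 days given; 21 required. Satisfied.
Quorum: 10% of 24,594 = 2,459.40, rounded up to 2,460; 2,462 present. Satisfied.
Vote: requires two-thirds of all members (24,594); 2/3 of 24594 = 16396, so 16,396 needed; 2,462 in favor. Not satisfied.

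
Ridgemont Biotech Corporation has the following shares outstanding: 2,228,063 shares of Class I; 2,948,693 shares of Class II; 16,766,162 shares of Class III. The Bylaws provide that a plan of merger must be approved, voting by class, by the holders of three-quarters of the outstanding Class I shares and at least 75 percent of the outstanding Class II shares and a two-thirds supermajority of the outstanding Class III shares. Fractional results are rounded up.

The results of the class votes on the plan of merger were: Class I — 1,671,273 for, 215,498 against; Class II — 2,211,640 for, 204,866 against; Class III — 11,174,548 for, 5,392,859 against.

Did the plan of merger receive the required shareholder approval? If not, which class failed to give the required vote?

Not approved — the Class III shares did not give the required vote.

Class I: 3/4 of 2228063 = 1671047.25, rounded up to 1671048; 1,671,048 required, 1,671,273 in favor — approved.
Class II: 3/4 of 2948693 = 2211519.75, rounded up to 2211520; 2,211,520 required, 2,211,640 in favor — approved.
Class III: 2/3 of 16766162 = 11177441.33, rounded up to 11177442; 11,177,442 required, 11,174,548 in favor — not approved.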